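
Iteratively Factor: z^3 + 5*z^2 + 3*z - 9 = (z + 3)*(z^2 + 2*z - 3) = (z - 1)*(z + 3)*(z + 3)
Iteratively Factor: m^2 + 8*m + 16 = (m + 4)*(m + 4)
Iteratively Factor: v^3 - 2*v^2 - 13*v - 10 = (v + 2)*(v^2 - 4*v - 5) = (v - 5)*(v + 2)*(v + 1)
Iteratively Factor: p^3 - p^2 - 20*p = (p)*(p^2 - p - 20) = p*(p - 5)*(p + 4)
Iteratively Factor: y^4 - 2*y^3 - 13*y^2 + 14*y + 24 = (y - 2)*(y^3 - 13*y - 12) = (y - 2)*(y + 1)*(y^2 - y - 12) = (y - 4)*(y - 2)*(y + 1)*(y + 3)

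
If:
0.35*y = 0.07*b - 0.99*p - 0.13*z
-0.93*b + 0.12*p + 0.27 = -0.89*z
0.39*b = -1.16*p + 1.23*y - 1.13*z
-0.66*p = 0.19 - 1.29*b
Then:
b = 0.17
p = 0.04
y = -0.03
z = -0.13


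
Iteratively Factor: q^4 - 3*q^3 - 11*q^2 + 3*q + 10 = (q + 2)*(q^3 - 5*q^2 - q + 5) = (q - 5)*(q + 2)*(q^2 - 1) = (q - 5)*(q + 1)*(q + 2)*(q - 1)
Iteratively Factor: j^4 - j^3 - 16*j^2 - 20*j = (j + 2)*(j^3 - 3*j^2 - 10*j) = (j - 5)*(j + 2)*(j^2 + 2*j) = j*(j - 5)*(j + 2)*(j + 2)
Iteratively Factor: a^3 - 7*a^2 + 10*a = (a)*(a^2 - 7*a + 10) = a*(a - 2)*(a - 5)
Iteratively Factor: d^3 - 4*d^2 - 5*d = (d - 5)*(d^2 + d) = (d - 5)*(d + 1)*(d)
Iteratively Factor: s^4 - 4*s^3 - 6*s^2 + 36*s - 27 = (s - 1)*(s^3 - 3*s^2 - 9*s + 27) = (s - 3)*(s - 1)*(s^2 - 9) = (s - 3)^2*(s - 1)*(s + 3)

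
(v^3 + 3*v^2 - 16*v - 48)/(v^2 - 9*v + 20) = (v^2 + 7*v + 12)/(v - 5)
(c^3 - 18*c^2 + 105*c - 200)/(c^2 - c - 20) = (c^2 - 13*c + 40)/(c + 4)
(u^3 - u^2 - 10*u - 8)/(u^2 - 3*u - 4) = u + 2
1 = 1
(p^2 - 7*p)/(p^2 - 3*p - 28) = p/(p + 4)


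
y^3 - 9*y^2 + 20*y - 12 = (y - 6)*(y - 2)*(y - 1)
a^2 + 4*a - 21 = (a - 3)*(a + 7)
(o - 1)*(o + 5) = o^2 + 4*o - 5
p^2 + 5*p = p*(p + 5)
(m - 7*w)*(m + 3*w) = m^2 - 4*m*w - 21*w^2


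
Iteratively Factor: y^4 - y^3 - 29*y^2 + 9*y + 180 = (y + 3)*(y^3 - 4*y^2 - 17*y + 60) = (y - 3)*(y + 3)*(y^2 - y - 20) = (y - 3)*(y + 3)*(y + 4)*(y - 5)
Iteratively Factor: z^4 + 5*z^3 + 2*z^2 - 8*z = (z)*(z^3 + 5*z^2 + 2*z - 8) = z*(z + 4)*(z^2 + z - 2) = z*(z - 1)*(z + 4)*(z + 2)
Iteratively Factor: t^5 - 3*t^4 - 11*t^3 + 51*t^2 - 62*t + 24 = (t - 1)*(t^4 - 2*t^3 - 13*t^2 + 38*t - 24) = (t - 1)*(t + 4)*(t^3 - 6*t^2 + 11*t - 6) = (t - 3)*(t - 1)*(t + 4)*(t^2 - 3*t + 2) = (t - 3)*(t - 2)*(t - 1)*(t + 4)*(t - 1)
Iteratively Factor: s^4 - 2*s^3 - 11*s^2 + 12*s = (s - 4)*(s^3 + 2*s^2 - 3*s) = (s - 4)*(s + 3)*(s^2 - s) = (s - 4)*(s - 1)*(s + 3)*(s)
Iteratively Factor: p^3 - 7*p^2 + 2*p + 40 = (p - 4)*(p^2 - 3*p - 10) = (p - 4)*(p + 2)*(p - 5)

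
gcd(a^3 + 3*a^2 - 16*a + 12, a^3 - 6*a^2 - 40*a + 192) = a + 6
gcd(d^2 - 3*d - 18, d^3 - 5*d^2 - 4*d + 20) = 1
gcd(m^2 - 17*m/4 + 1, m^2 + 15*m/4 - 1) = m - 1/4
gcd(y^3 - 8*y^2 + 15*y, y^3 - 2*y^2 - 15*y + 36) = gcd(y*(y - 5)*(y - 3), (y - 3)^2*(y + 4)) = y - 3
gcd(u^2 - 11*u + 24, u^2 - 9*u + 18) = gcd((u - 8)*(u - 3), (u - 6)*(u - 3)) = u - 3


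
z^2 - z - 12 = (z - 4)*(z + 3)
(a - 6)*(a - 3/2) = a^2 - 15*a/2 + 9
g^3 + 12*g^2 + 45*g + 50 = (g + 2)*(g + 5)^2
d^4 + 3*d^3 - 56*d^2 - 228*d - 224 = (d - 8)*(d + 2)^2*(d + 7)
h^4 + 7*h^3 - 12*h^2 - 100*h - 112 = (h - 4)*(h + 2)^2*(h + 7)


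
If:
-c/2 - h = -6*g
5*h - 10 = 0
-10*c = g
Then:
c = -4/121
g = 40/121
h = 2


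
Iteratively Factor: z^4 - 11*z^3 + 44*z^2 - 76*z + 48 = (z - 2)*(z^3 - 9*z^2 + 26*z - 24) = (z - 2)^2*(z^2 - 7*z + 12) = (z - 4)*(z - 2)^2*(z - 3)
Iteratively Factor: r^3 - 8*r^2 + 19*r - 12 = (r - 1)*(r^2 - 7*r + 12) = (r - 3)*(r - 1)*(r - 4)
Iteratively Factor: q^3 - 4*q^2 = (q)*(q^2 - 4*q) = q*(q - 4)*(q)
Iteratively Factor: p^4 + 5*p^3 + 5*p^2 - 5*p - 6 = (p + 3)*(p^3 + 2*p^2 - p - 2) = (p - 1)*(p + 3)*(p^2 + 3*p + 2) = (p - 1)*(p + 1)*(p + 3)*(p + 2)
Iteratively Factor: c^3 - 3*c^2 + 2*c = (c - 1)*(c^2 - 2*c) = (c - 2)*(c - 1)*(c)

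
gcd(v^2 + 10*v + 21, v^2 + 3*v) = v + 3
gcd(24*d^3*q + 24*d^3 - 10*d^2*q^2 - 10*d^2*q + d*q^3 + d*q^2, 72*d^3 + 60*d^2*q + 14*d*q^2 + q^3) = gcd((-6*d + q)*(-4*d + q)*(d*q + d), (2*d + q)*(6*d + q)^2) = 1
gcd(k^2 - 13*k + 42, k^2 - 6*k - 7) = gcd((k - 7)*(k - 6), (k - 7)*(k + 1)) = k - 7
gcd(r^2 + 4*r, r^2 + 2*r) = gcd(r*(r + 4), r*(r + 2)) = r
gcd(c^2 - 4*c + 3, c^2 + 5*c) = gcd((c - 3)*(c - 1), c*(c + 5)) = 1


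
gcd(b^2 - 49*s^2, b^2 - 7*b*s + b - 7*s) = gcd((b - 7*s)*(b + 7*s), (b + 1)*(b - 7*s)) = -b + 7*s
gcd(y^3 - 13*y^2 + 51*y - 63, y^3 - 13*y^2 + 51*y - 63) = y^3 - 13*y^2 + 51*y - 63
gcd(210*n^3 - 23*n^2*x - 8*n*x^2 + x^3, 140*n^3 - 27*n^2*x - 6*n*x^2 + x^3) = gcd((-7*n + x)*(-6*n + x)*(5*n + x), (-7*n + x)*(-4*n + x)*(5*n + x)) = -35*n^2 - 2*n*x + x^2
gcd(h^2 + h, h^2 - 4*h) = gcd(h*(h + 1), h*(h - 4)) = h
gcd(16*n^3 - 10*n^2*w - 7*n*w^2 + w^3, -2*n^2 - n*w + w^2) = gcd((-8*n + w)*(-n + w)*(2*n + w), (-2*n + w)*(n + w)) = 1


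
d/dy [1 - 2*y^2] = -4*y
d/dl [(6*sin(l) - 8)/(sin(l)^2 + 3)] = 2*(-3*sin(l)^2 + 8*sin(l) + 9)*cos(l)/(sin(l)^2 + 3)^2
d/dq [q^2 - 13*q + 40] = 2*q - 13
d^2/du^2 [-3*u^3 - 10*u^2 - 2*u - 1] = -18*u - 20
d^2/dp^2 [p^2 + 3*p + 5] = 2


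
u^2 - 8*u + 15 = (u - 5)*(u - 3)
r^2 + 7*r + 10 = (r + 2)*(r + 5)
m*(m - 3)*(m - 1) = m^3 - 4*m^2 + 3*m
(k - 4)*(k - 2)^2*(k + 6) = k^4 - 2*k^3 - 28*k^2 + 104*k - 96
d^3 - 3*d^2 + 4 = (d - 2)^2*(d + 1)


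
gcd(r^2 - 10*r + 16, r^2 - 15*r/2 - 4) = r - 8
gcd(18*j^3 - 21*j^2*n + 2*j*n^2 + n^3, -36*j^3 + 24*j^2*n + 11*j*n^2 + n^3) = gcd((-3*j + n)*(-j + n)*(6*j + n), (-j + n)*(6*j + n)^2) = 6*j^2 - 5*j*n - n^2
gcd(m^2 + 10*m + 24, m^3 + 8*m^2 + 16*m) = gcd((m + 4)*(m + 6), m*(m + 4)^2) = m + 4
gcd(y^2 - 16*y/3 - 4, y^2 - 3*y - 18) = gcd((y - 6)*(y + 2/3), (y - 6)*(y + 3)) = y - 6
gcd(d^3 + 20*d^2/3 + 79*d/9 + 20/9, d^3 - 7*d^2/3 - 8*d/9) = d + 1/3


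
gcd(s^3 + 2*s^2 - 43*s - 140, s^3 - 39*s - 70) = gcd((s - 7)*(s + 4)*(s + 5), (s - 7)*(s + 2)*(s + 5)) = s^2 - 2*s - 35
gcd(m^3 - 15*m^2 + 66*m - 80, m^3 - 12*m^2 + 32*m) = m - 8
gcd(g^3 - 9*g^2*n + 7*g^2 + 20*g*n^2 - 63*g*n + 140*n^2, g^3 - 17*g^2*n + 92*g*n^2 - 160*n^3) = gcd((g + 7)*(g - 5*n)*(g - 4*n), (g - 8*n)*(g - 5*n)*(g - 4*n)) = g^2 - 9*g*n + 20*n^2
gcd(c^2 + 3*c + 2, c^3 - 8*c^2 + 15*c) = 1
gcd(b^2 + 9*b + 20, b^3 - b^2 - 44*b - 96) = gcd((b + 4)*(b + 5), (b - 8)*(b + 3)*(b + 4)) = b + 4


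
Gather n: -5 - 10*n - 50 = -10*n - 55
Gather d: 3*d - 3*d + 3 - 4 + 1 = 0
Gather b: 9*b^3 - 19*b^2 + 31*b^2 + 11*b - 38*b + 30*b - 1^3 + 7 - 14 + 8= 9*b^3 + 12*b^2 + 3*b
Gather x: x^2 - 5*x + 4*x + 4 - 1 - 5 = x^2 - x - 2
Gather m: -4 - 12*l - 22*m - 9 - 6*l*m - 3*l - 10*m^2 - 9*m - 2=-15*l - 10*m^2 + m*(-6*l - 31) - 15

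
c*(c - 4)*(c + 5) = c^3 + c^2 - 20*c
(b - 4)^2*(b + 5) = b^3 - 3*b^2 - 24*b + 80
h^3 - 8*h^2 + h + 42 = (h - 7)*(h - 3)*(h + 2)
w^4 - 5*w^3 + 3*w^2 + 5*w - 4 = (w - 4)*(w - 1)^2*(w + 1)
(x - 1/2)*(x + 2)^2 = x^3 + 7*x^2/2 + 2*x - 2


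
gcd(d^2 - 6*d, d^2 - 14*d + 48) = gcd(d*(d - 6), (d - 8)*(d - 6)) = d - 6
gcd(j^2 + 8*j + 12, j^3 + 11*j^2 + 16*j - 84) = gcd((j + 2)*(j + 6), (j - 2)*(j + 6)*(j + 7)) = j + 6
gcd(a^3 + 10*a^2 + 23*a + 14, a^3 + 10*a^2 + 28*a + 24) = a + 2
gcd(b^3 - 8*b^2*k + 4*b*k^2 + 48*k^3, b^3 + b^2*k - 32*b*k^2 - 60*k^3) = b^2 - 4*b*k - 12*k^2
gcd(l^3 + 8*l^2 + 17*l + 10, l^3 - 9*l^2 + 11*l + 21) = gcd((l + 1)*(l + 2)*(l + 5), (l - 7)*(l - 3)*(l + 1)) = l + 1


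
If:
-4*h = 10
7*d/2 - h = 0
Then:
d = -5/7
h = -5/2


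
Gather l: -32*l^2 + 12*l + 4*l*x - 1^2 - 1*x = -32*l^2 + l*(4*x + 12) - x - 1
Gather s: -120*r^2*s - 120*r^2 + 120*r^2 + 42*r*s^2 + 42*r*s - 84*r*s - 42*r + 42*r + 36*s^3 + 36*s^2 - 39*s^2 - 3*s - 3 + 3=36*s^3 + s^2*(42*r - 3) + s*(-120*r^2 - 42*r - 3)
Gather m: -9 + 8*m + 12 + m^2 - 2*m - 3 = m^2 + 6*m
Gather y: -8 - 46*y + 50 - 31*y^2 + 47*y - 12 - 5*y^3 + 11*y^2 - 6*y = -5*y^3 - 20*y^2 - 5*y + 30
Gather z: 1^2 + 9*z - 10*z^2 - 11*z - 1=-10*z^2 - 2*z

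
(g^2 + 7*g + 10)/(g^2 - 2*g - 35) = (g + 2)/(g - 7)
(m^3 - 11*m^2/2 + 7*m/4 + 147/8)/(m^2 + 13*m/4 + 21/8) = (4*m^2 - 28*m + 49)/(4*m + 7)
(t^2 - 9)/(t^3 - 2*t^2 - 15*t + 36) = (t + 3)/(t^2 + t - 12)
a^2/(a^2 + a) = a/(a + 1)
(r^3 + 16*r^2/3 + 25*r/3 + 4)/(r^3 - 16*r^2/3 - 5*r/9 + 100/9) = 3*(r^2 + 4*r + 3)/(3*r^2 - 20*r + 25)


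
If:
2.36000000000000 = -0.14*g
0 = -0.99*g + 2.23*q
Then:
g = -16.86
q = -7.48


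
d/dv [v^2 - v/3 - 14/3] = 2*v - 1/3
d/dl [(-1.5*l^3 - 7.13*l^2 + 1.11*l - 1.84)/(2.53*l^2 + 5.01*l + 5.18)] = (-3.795*l^4 - 15.03*l^3 - 61.8396*l^2 - 64.5564*l + 14.9682)/(6.4009*l^4 + 25.3506*l^3 + 51.3109*l^2 + 51.9036*l + 26.8324)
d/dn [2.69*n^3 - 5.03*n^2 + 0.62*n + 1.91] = 8.07*n^2 - 10.06*n + 0.62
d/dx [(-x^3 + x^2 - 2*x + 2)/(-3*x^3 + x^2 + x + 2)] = (2*x^4 - 14*x^3 + 15*x^2 - 6)/(9*x^6 - 6*x^5 - 5*x^4 - 10*x^3 + 5*x^2 + 4*x + 4)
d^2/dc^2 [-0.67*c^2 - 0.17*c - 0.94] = -1.34000000000000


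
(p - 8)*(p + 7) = p^2 - p - 56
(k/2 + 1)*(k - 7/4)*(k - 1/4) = k^3/2 - 57*k/32 + 7/16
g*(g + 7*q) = g^2 + 7*g*q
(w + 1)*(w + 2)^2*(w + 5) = w^4 + 10*w^3 + 33*w^2 + 44*w + 20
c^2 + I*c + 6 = (c - 2*I)*(c + 3*I)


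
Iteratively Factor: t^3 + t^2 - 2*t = (t - 1)*(t^2 + 2*t) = t*(t - 1)*(t + 2)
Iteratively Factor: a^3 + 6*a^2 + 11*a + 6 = (a + 2)*(a^2 + 4*a + 3) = (a + 2)*(a + 3)*(a + 1)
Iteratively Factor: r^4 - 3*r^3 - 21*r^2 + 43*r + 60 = (r + 4)*(r^3 - 7*r^2 + 7*r + 15) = (r + 1)*(r + 4)*(r^2 - 8*r + 15) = (r - 3)*(r + 1)*(r + 4)*(r - 5)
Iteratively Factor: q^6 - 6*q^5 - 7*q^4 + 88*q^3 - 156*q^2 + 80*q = (q - 2)*(q^5 - 4*q^4 - 15*q^3 + 58*q^2 - 40*q) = (q - 2)*(q - 1)*(q^4 - 3*q^3 - 18*q^2 + 40*q) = (q - 2)*(q - 1)*(q + 4)*(q^3 - 7*q^2 + 10*q) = q*(q - 2)*(q - 1)*(q + 4)*(q^2 - 7*q + 10) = q*(q - 2)^2*(q - 1)*(q + 4)*(q - 5)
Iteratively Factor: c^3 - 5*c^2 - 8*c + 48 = (c + 3)*(c^2 - 8*c + 16) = (c - 4)*(c + 3)*(c - 4)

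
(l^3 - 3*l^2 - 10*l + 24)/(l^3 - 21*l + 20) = (l^2 + l - 6)/(l^2 + 4*l - 5)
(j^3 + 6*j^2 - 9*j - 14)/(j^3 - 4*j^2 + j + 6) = (j + 7)/(j - 3)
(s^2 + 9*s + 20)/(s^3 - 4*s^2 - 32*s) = (s + 5)/(s*(s - 8))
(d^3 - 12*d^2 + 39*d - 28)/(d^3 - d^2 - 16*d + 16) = (d - 7)/(d + 4)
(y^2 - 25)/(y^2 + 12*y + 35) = (y - 5)/(y + 7)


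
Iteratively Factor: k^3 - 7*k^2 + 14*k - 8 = (k - 4)*(k^2 - 3*k + 2) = (k - 4)*(k - 1)*(k - 2)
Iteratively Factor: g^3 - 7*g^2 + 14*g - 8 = (g - 2)*(g^2 - 5*g + 4) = (g - 4)*(g - 2)*(g - 1)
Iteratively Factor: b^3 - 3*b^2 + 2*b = (b - 1)*(b^2 - 2*b) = b*(b - 1)*(b - 2)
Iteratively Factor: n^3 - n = (n + 1)*(n^2 - n) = n*(n + 1)*(n - 1)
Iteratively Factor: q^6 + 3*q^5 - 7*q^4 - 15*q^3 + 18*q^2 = (q - 1)*(q^5 + 4*q^4 - 3*q^3 - 18*q^2) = q*(q - 1)*(q^4 + 4*q^3 - 3*q^2 - 18*q) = q^2*(q - 1)*(q^3 + 4*q^2 - 3*q - 18) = q^2*(q - 1)*(q + 3)*(q^2 + q - 6) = q^2*(q - 2)*(q - 1)*(q + 3)*(q + 3)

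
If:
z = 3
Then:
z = 3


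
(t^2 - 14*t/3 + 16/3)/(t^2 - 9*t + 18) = (3*t^2 - 14*t + 16)/(3*(t^2 - 9*t + 18))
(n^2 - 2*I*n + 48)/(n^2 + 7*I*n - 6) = (n - 8*I)/(n + I)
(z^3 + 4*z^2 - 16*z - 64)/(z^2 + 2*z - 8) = (z^2 - 16)/(z - 2)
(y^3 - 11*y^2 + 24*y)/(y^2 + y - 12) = y*(y - 8)/(y + 4)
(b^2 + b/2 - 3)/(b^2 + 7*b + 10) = (b - 3/2)/(b + 5)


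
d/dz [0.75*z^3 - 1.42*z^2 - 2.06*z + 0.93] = 2.25*z^2 - 2.84*z - 2.06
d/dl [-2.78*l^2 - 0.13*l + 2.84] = -5.56*l - 0.13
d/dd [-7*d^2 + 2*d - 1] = 2 - 14*d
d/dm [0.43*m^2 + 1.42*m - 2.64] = 0.86*m + 1.42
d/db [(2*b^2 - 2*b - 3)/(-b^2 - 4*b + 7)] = 2*(-5*b^2 + 11*b - 13)/(b^4 + 8*b^3 + 2*b^2 - 56*b + 49)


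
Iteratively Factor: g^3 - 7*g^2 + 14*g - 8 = (g - 1)*(g^2 - 6*g + 8) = (g - 2)*(g - 1)*(g - 4)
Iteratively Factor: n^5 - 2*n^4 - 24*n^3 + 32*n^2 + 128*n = (n)*(n^4 - 2*n^3 - 24*n^2 + 32*n + 128) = n*(n - 4)*(n^3 + 2*n^2 - 16*n - 32) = n*(n - 4)^2*(n^2 + 6*n + 8) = n*(n - 4)^2*(n + 4)*(n + 2)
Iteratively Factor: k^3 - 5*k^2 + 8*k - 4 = (k - 2)*(k^2 - 3*k + 2) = (k - 2)^2*(k - 1)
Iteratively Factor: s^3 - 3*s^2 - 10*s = (s + 2)*(s^2 - 5*s) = (s - 5)*(s + 2)*(s)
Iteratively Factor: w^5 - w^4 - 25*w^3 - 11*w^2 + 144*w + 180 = (w + 2)*(w^4 - 3*w^3 - 19*w^2 + 27*w + 90) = (w + 2)*(w + 3)*(w^3 - 6*w^2 - w + 30) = (w - 3)*(w + 2)*(w + 3)*(w^2 - 3*w - 10) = (w - 5)*(w - 3)*(w + 2)*(w + 3)*(w + 2)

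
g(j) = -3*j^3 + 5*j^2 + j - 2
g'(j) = -9*j^2 + 10*j + 1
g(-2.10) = 45.73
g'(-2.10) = -59.69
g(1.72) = -0.75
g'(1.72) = -8.43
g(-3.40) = 170.31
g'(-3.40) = -137.04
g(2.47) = -14.23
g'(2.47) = -29.21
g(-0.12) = -2.04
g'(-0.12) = -0.33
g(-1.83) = 31.30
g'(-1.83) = -47.44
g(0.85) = 0.62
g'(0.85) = 3.00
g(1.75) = -1.02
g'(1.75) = -9.06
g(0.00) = -2.00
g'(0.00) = 1.00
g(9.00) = -1775.00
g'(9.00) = -638.00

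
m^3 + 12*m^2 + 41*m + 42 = (m + 2)*(m + 3)*(m + 7)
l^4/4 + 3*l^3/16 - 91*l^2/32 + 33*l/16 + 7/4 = (l/4 + 1)*(l - 2)*(l - 7/4)*(l + 1/2)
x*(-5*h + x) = -5*h*x + x^2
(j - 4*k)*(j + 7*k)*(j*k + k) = j^3*k + 3*j^2*k^2 + j^2*k - 28*j*k^3 + 3*j*k^2 - 28*k^3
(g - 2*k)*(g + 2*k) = g^2 - 4*k^2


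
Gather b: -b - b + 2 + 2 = 4 - 2*b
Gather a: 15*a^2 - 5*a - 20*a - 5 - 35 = 15*a^2 - 25*a - 40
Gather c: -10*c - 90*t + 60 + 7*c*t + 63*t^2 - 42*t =c*(7*t - 10) + 63*t^2 - 132*t + 60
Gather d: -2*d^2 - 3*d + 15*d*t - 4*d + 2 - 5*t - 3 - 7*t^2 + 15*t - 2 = -2*d^2 + d*(15*t - 7) - 7*t^2 + 10*t - 3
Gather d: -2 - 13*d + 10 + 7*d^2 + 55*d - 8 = 7*d^2 + 42*d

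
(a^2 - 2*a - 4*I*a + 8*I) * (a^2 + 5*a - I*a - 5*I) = a^4 + 3*a^3 - 5*I*a^3 - 14*a^2 - 15*I*a^2 - 12*a + 50*I*a + 40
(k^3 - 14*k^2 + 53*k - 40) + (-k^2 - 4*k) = k^3 - 15*k^2 + 49*k - 40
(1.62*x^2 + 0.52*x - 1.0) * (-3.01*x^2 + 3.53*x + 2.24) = -4.8762*x^4 + 4.1534*x^3 + 8.4744*x^2 - 2.3652*x - 2.24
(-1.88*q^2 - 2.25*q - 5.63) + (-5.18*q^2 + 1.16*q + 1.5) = -7.06*q^2 - 1.09*q - 4.13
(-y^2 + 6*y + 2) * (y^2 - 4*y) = -y^4 + 10*y^3 - 22*y^2 - 8*y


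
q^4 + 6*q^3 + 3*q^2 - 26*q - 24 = (q - 2)*(q + 1)*(q + 3)*(q + 4)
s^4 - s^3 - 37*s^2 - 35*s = s*(s - 7)*(s + 1)*(s + 5)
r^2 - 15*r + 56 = (r - 8)*(r - 7)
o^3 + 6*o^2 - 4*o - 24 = (o - 2)*(o + 2)*(o + 6)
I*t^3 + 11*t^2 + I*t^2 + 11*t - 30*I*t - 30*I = (t - 6*I)*(t - 5*I)*(I*t + I)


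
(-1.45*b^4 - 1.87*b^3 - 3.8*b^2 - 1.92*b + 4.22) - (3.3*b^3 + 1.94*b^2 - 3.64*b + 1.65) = -1.45*b^4 - 5.17*b^3 - 5.74*b^2 + 1.72*b + 2.57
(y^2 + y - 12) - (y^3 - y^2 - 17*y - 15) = -y^3 + 2*y^2 + 18*y + 3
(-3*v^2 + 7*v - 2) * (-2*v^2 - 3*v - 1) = 6*v^4 - 5*v^3 - 14*v^2 - v + 2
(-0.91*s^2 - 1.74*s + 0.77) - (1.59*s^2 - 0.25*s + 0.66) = -2.5*s^2 - 1.49*s + 0.11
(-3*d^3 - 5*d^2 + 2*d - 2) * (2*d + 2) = -6*d^4 - 16*d^3 - 6*d^2 - 4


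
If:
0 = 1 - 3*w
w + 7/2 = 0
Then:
No Solution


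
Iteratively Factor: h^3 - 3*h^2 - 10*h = (h)*(h^2 - 3*h - 10) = h*(h + 2)*(h - 5)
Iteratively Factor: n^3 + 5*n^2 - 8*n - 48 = (n + 4)*(n^2 + n - 12) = (n + 4)^2*(n - 3)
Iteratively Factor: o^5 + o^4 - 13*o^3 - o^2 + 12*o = (o - 1)*(o^4 + 2*o^3 - 11*o^2 - 12*o) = (o - 1)*(o + 1)*(o^3 + o^2 - 12*o) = o*(o - 1)*(o + 1)*(o^2 + o - 12) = o*(o - 1)*(o + 1)*(o + 4)*(o - 3)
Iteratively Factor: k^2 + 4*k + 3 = (k + 3)*(k + 1)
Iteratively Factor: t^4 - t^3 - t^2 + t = (t - 1)*(t^3 - t) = t*(t - 1)*(t^2 - 1) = t*(t - 1)^2*(t + 1)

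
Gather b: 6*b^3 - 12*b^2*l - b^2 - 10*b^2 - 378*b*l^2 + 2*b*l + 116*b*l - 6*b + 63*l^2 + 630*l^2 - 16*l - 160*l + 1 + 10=6*b^3 + b^2*(-12*l - 11) + b*(-378*l^2 + 118*l - 6) + 693*l^2 - 176*l + 11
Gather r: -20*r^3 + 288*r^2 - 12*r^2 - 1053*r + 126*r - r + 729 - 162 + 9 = -20*r^3 + 276*r^2 - 928*r + 576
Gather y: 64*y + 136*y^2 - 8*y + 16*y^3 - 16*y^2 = 16*y^3 + 120*y^2 + 56*y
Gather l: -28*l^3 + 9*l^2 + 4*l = -28*l^3 + 9*l^2 + 4*l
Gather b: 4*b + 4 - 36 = 4*b - 32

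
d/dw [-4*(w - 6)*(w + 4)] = 8 - 8*w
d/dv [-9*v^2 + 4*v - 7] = 4 - 18*v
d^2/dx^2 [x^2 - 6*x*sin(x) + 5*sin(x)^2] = 6*x*sin(x) - 20*sin(x)^2 - 12*cos(x) + 12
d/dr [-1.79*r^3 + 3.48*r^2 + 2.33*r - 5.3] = -5.37*r^2 + 6.96*r + 2.33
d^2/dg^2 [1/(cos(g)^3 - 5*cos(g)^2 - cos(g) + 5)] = ((5 - cos(g))*(-cos(g) - 40*cos(2*g) + 9*cos(3*g))/4 + 2*(-3*cos(g)^2 + 10*cos(g) + 1)^2)/((5 - cos(g))^3*sin(g)^4)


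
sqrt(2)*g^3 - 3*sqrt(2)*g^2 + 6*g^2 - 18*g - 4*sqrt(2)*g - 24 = (g - 4)*(g + 3*sqrt(2))*(sqrt(2)*g + sqrt(2))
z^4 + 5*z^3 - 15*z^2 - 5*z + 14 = (z - 2)*(z - 1)*(z + 1)*(z + 7)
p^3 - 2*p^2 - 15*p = p*(p - 5)*(p + 3)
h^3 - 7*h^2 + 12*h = h*(h - 4)*(h - 3)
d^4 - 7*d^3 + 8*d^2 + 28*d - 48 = (d - 4)*(d - 3)*(d - 2)*(d + 2)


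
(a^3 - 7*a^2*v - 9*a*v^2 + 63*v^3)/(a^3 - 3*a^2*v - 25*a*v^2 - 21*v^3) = (a - 3*v)/(a + v)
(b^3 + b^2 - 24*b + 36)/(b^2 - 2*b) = b + 3 - 18/b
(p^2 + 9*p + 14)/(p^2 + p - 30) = (p^2 + 9*p + 14)/(p^2 + p - 30)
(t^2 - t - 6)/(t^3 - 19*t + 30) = (t + 2)/(t^2 + 3*t - 10)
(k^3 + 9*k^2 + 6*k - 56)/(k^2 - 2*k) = k + 11 + 28/k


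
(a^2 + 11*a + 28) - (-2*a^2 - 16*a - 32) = 3*a^2 + 27*a + 60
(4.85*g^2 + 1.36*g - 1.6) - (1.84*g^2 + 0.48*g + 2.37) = 3.01*g^2 + 0.88*g - 3.97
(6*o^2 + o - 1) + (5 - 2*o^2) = 4*o^2 + o + 4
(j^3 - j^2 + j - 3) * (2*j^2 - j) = 2*j^5 - 3*j^4 + 3*j^3 - 7*j^2 + 3*j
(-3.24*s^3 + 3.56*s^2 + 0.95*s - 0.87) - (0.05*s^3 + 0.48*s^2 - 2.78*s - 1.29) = -3.29*s^3 + 3.08*s^2 + 3.73*s + 0.42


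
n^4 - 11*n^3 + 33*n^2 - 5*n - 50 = (n - 5)^2*(n - 2)*(n + 1)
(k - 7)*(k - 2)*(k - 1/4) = k^3 - 37*k^2/4 + 65*k/4 - 7/2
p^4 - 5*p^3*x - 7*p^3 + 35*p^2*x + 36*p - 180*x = (p - 6)*(p - 3)*(p + 2)*(p - 5*x)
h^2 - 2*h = h*(h - 2)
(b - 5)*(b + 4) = b^2 - b - 20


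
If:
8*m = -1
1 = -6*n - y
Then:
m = -1/8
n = -y/6 - 1/6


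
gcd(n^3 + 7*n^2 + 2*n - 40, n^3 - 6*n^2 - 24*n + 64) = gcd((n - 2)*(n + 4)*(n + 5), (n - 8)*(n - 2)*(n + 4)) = n^2 + 2*n - 8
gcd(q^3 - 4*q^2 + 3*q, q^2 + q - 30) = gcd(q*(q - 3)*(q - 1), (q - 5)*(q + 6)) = 1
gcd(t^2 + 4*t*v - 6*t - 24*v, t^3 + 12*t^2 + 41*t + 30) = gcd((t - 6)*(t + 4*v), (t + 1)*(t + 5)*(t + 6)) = 1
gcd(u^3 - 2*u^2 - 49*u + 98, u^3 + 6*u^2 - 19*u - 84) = u + 7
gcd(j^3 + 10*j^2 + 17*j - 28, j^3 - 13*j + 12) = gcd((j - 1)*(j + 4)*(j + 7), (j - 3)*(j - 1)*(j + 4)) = j^2 + 3*j - 4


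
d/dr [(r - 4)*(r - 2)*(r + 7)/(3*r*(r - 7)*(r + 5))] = (-3*r^4 - 2*r^3 - 271*r^2 + 224*r + 1960)/(3*r^2*(r^4 - 4*r^3 - 66*r^2 + 140*r + 1225))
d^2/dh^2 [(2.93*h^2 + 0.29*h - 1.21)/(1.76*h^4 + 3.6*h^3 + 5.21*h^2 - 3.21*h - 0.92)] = (54.455808*h^8 + 122.166528*h^7 - 23.351136*h^6 + 7.14863999999966*h^5 - 28.41072*h^4 - 70.0732120000001*h^3 - 40.890174*h^2 + 105.712014*h - 33.288418)/(5.451776*h^12 + 33.45408*h^11 + 116.844288*h^10 + 214.889472*h^9 + 215.304912*h^8 - 43.229736*h^7 - 251.799943*h^6 - 222.460731*h^5 + 154.393479*h^4 + 68.381991*h^3 - 15.210084*h^2 - 8.150832*h - 0.778688)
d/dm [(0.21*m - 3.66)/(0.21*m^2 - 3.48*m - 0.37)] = (-0.0441*m^2 + 1.5372*m - 12.8145)/(0.0441*m^4 - 1.4616*m^3 + 11.955*m^2 + 2.5752*m + 0.1369)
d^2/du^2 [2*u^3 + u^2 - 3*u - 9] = 12*u + 2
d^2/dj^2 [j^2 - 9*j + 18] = 2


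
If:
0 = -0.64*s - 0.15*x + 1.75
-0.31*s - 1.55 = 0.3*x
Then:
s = 5.21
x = -10.55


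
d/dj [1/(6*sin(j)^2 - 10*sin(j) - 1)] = 2*(5 - 6*sin(j))*cos(j)/(-6*sin(j)^2 + 10*sin(j) + 1)^2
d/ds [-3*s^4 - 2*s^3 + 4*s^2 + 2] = 2*s*(-6*s^2 - 3*s + 4)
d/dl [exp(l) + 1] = exp(l)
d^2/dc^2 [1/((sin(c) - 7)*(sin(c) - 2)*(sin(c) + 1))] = (-9*sin(c)^5 + 97*sin(c)^4 - 351*sin(c)^3 + 469*sin(c)^2 - 528*sin(c) + 274)/((sin(c) - 7)^3*(sin(c) - 2)^3*(sin(c) + 1)^2)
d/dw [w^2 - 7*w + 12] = 2*w - 7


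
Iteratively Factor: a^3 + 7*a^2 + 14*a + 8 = (a + 4)*(a^2 + 3*a + 2) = (a + 2)*(a + 4)*(a + 1)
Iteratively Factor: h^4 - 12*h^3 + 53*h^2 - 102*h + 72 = (h - 4)*(h^3 - 8*h^2 + 21*h - 18) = (h - 4)*(h - 3)*(h^2 - 5*h + 6) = (h - 4)*(h - 3)*(h - 2)*(h - 3)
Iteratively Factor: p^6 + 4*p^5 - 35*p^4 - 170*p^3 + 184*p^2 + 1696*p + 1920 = (p - 5)*(p^5 + 9*p^4 + 10*p^3 - 120*p^2 - 416*p - 384) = (p - 5)*(p + 3)*(p^4 + 6*p^3 - 8*p^2 - 96*p - 128) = (p - 5)*(p + 2)*(p + 3)*(p^3 + 4*p^2 - 16*p - 64) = (p - 5)*(p - 4)*(p + 2)*(p + 3)*(p^2 + 8*p + 16) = (p - 5)*(p - 4)*(p + 2)*(p + 3)*(p + 4)*(p + 4)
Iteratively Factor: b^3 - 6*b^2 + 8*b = (b - 2)*(b^2 - 4*b) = b*(b - 2)*(b - 4)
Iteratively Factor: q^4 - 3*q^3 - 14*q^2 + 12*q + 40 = (q + 2)*(q^3 - 5*q^2 - 4*q + 20) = (q + 2)^2*(q^2 - 7*q + 10) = (q - 5)*(q + 2)^2*(q - 2)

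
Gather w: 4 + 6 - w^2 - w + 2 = -w^2 - w + 12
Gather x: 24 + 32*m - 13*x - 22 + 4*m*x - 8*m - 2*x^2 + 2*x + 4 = 24*m - 2*x^2 + x*(4*m - 11) + 6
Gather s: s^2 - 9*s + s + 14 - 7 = s^2 - 8*s + 7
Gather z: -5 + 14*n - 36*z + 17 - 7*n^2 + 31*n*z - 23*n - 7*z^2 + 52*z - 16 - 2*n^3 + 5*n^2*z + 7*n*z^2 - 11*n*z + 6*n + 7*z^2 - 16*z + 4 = -2*n^3 - 7*n^2 + 7*n*z^2 - 3*n + z*(5*n^2 + 20*n)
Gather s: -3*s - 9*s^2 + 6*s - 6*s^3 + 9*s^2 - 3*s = -6*s^3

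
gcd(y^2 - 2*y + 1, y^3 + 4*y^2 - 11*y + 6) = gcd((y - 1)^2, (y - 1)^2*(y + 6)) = y^2 - 2*y + 1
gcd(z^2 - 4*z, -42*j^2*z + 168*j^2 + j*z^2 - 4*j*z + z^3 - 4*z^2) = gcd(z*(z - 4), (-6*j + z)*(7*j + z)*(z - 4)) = z - 4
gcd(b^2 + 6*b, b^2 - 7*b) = b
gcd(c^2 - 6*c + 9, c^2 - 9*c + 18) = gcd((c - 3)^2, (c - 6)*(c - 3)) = c - 3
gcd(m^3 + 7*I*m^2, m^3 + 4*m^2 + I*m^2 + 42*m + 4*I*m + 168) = m + 7*I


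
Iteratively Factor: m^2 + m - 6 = (m + 3)*(m - 2)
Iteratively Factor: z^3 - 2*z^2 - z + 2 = (z - 1)*(z^2 - z - 2) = (z - 1)*(z + 1)*(z - 2)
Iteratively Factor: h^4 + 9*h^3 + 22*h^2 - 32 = (h + 4)*(h^3 + 5*h^2 + 2*h - 8) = (h + 2)*(h + 4)*(h^2 + 3*h - 4) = (h + 2)*(h + 4)^2*(h - 1)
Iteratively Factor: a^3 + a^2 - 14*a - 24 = (a - 4)*(a^2 + 5*a + 6) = (a - 4)*(a + 2)*(a + 3)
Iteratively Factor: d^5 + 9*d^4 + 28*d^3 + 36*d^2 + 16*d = (d)*(d^4 + 9*d^3 + 28*d^2 + 36*d + 16) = d*(d + 1)*(d^3 + 8*d^2 + 20*d + 16) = d*(d + 1)*(d + 2)*(d^2 + 6*d + 8) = d*(d + 1)*(d + 2)*(d + 4)*(d + 2)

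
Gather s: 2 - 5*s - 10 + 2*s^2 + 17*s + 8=2*s^2 + 12*s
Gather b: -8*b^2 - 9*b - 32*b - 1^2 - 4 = -8*b^2 - 41*b - 5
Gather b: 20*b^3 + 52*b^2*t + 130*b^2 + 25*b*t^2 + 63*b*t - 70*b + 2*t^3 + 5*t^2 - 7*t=20*b^3 + b^2*(52*t + 130) + b*(25*t^2 + 63*t - 70) + 2*t^3 + 5*t^2 - 7*t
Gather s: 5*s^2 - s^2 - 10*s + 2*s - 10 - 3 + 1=4*s^2 - 8*s - 12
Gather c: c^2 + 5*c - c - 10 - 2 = c^2 + 4*c - 12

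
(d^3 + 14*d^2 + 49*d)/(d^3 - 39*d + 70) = d*(d + 7)/(d^2 - 7*d + 10)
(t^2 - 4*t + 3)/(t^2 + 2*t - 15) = (t - 1)/(t + 5)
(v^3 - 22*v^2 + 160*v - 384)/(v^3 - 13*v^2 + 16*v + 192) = (v - 6)/(v + 3)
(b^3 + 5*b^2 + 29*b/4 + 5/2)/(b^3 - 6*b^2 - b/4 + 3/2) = (2*b^2 + 9*b + 10)/(2*b^2 - 13*b + 6)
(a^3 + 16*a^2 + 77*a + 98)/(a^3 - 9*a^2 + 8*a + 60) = (a^2 + 14*a + 49)/(a^2 - 11*a + 30)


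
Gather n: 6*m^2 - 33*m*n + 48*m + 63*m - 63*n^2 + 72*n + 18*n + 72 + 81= 6*m^2 + 111*m - 63*n^2 + n*(90 - 33*m) + 153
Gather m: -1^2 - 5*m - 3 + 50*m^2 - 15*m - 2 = 50*m^2 - 20*m - 6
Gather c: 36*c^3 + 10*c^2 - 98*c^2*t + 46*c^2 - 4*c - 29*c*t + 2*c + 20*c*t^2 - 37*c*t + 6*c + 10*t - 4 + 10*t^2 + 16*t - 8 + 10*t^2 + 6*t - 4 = 36*c^3 + c^2*(56 - 98*t) + c*(20*t^2 - 66*t + 4) + 20*t^2 + 32*t - 16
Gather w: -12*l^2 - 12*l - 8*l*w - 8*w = -12*l^2 - 12*l + w*(-8*l - 8)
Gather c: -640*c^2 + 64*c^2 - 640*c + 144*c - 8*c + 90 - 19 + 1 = -576*c^2 - 504*c + 72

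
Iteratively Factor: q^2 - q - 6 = (q + 2)*(q - 3)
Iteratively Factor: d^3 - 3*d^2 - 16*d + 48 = (d + 4)*(d^2 - 7*d + 12) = (d - 3)*(d + 4)*(d - 4)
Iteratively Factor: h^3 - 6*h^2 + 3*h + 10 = (h - 5)*(h^2 - h - 2) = (h - 5)*(h - 2)*(h + 1)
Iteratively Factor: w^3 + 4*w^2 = (w)*(w^2 + 4*w) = w*(w + 4)*(w)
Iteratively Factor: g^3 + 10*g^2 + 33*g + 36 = (g + 3)*(g^2 + 7*g + 12) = (g + 3)^2*(g + 4)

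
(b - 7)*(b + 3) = b^2 - 4*b - 21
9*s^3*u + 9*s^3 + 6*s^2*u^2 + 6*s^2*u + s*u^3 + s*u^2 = (3*s + u)^2*(s*u + s)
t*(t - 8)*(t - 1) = t^3 - 9*t^2 + 8*t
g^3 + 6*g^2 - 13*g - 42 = (g - 3)*(g + 2)*(g + 7)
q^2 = q^2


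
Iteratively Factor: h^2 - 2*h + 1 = (h - 1)*(h - 1)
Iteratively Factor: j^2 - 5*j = (j)*(j - 5)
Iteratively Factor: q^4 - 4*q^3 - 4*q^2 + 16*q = (q)*(q^3 - 4*q^2 - 4*q + 16) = q*(q + 2)*(q^2 - 6*q + 8) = q*(q - 2)*(q + 2)*(q - 4)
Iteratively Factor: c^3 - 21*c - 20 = (c - 5)*(c^2 + 5*c + 4) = (c - 5)*(c + 4)*(c + 1)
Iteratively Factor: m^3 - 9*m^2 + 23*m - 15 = (m - 5)*(m^2 - 4*m + 3) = (m - 5)*(m - 3)*(m - 1)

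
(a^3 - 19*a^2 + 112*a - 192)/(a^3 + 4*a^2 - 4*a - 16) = (a^3 - 19*a^2 + 112*a - 192)/(a^3 + 4*a^2 - 4*a - 16)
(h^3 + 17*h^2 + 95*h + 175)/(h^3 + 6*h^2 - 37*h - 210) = (h + 5)/(h - 6)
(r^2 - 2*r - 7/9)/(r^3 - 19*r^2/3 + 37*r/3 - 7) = (r + 1/3)/(r^2 - 4*r + 3)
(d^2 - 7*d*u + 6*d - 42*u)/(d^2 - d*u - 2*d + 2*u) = (d^2 - 7*d*u + 6*d - 42*u)/(d^2 - d*u - 2*d + 2*u)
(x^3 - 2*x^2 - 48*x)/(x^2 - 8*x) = x + 6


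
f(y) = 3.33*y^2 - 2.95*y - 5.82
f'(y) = 6.66*y - 2.95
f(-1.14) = 1.87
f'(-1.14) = -10.54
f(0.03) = -5.91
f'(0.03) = -2.75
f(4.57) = 50.25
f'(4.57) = 27.49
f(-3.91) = 56.62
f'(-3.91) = -28.99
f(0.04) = -5.93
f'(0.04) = -2.68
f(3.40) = 22.64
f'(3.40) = 19.69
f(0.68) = -6.29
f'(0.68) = 1.58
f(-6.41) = 149.91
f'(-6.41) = -45.64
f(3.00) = 15.30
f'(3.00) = 17.03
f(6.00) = 96.36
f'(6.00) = 37.01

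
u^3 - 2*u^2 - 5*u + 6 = (u - 3)*(u - 1)*(u + 2)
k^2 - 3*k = k*(k - 3)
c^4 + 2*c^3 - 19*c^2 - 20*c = c*(c - 4)*(c + 1)*(c + 5)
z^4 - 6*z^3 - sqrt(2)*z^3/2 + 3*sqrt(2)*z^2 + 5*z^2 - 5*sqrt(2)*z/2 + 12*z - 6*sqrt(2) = (z - 4)*(z - 3)*(z + 1)*(z - sqrt(2)/2)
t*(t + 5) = t^2 + 5*t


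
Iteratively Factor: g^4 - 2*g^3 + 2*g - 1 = (g + 1)*(g^3 - 3*g^2 + 3*g - 1) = (g - 1)*(g + 1)*(g^2 - 2*g + 1) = (g - 1)^2*(g + 1)*(g - 1)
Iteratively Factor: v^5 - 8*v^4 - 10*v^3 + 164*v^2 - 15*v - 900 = (v - 5)*(v^4 - 3*v^3 - 25*v^2 + 39*v + 180) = (v - 5)*(v - 4)*(v^3 + v^2 - 21*v - 45) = (v - 5)*(v - 4)*(v + 3)*(v^2 - 2*v - 15) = (v - 5)^2*(v - 4)*(v + 3)*(v + 3)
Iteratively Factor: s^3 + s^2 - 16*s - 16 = (s - 4)*(s^2 + 5*s + 4) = (s - 4)*(s + 4)*(s + 1)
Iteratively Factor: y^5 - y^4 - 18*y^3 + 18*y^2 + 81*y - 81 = (y - 1)*(y^4 - 18*y^2 + 81) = (y - 1)*(y + 3)*(y^3 - 3*y^2 - 9*y + 27) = (y - 3)*(y - 1)*(y + 3)*(y^2 - 9) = (y - 3)^2*(y - 1)*(y + 3)*(y + 3)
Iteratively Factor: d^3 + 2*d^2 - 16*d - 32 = (d + 2)*(d^2 - 16) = (d + 2)*(d + 4)*(d - 4)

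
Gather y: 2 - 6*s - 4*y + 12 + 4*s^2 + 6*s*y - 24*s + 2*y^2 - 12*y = 4*s^2 - 30*s + 2*y^2 + y*(6*s - 16) + 14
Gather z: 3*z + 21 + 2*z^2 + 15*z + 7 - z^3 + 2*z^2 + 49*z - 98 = -z^3 + 4*z^2 + 67*z - 70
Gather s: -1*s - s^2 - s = -s^2 - 2*s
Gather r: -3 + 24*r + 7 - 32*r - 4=-8*r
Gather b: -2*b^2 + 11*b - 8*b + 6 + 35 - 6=-2*b^2 + 3*b + 35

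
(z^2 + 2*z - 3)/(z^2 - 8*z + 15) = (z^2 + 2*z - 3)/(z^2 - 8*z + 15)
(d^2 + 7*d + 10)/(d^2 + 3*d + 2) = (d + 5)/(d + 1)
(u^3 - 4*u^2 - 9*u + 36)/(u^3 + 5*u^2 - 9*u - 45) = (u - 4)/(u + 5)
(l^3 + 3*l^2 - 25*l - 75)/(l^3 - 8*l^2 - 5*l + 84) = (l^2 - 25)/(l^2 - 11*l + 28)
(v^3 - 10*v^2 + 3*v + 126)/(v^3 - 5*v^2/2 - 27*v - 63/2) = 2*(v - 6)/(2*v + 3)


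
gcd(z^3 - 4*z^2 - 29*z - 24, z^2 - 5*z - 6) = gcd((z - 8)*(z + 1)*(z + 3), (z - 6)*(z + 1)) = z + 1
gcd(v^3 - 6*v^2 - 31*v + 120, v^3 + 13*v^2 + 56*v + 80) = v + 5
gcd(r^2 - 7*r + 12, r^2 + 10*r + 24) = 1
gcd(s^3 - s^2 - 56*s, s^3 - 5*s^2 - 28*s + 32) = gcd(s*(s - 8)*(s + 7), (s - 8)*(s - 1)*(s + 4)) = s - 8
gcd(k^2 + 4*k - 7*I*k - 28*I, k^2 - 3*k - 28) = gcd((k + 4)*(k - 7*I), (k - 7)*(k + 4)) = k + 4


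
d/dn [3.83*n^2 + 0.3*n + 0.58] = 7.66*n + 0.3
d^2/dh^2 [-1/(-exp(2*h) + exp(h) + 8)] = ((1 - 4*exp(h))*(-exp(2*h) + exp(h) + 8) - 2*(2*exp(h) - 1)^2*exp(h))*exp(h)/(-exp(2*h) + exp(h) + 8)^3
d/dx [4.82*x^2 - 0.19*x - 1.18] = 9.64*x - 0.19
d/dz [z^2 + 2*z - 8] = 2*z + 2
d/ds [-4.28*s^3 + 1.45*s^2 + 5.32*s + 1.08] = -12.84*s^2 + 2.9*s + 5.32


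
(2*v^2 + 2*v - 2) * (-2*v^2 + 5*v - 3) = -4*v^4 + 6*v^3 + 8*v^2 - 16*v + 6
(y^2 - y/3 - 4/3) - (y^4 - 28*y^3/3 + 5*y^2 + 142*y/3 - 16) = -y^4 + 28*y^3/3 - 4*y^2 - 143*y/3 + 44/3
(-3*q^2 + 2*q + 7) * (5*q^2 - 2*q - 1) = -15*q^4 + 16*q^3 + 34*q^2 - 16*q - 7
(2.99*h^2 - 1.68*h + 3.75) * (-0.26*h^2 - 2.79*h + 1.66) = -0.7774*h^4 - 7.9053*h^3 + 8.6756*h^2 - 13.2513*h + 6.225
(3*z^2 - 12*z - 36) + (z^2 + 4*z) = 4*z^2 - 8*z - 36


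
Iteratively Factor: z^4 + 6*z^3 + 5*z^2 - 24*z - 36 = (z - 2)*(z^3 + 8*z^2 + 21*z + 18) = (z - 2)*(z + 3)*(z^2 + 5*z + 6) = (z - 2)*(z + 2)*(z + 3)*(z + 3)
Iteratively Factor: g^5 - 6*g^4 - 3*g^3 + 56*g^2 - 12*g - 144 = (g + 2)*(g^4 - 8*g^3 + 13*g^2 + 30*g - 72) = (g - 4)*(g + 2)*(g^3 - 4*g^2 - 3*g + 18) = (g - 4)*(g + 2)^2*(g^2 - 6*g + 9) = (g - 4)*(g - 3)*(g + 2)^2*(g - 3)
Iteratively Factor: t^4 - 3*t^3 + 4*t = (t - 2)*(t^3 - t^2 - 2*t) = (t - 2)^2*(t^2 + t) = t*(t - 2)^2*(t + 1)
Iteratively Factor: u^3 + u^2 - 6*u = (u - 2)*(u^2 + 3*u) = (u - 2)*(u + 3)*(u)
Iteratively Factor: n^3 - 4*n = (n + 2)*(n^2 - 2*n) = n*(n + 2)*(n - 2)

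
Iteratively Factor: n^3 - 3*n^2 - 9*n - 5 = (n + 1)*(n^2 - 4*n - 5) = (n - 5)*(n + 1)*(n + 1)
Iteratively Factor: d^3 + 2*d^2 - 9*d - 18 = (d - 3)*(d^2 + 5*d + 6) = (d - 3)*(d + 2)*(d + 3)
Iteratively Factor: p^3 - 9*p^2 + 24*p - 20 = (p - 2)*(p^2 - 7*p + 10) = (p - 2)^2*(p - 5)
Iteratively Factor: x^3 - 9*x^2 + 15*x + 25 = (x - 5)*(x^2 - 4*x - 5) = (x - 5)^2*(x + 1)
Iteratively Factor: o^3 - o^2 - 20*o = (o + 4)*(o^2 - 5*o) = o*(o + 4)*(o - 5)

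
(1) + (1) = 2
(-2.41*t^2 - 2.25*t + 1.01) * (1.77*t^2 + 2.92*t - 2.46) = -4.2657*t^4 - 11.0197*t^3 + 1.1463*t^2 + 8.4842*t - 2.4846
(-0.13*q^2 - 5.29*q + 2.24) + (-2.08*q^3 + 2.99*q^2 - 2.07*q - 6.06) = -2.08*q^3 + 2.86*q^2 - 7.36*q - 3.82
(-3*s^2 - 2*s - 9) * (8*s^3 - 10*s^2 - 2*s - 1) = -24*s^5 + 14*s^4 - 46*s^3 + 97*s^2 + 20*s + 9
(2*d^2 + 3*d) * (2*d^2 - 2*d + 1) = 4*d^4 + 2*d^3 - 4*d^2 + 3*d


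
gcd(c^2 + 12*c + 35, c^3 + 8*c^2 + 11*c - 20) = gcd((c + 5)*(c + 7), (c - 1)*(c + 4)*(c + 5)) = c + 5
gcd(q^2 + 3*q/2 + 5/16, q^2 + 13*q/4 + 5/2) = q + 5/4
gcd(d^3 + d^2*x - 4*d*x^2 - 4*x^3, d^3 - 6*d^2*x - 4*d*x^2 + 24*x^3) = -d^2 + 4*x^2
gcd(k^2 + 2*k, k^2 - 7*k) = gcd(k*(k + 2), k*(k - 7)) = k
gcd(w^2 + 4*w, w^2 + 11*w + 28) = w + 4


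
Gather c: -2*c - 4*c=-6*c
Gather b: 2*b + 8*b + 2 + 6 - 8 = 10*b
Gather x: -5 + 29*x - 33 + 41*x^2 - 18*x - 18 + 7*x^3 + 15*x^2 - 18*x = 7*x^3 + 56*x^2 - 7*x - 56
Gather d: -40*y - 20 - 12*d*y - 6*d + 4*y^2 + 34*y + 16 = d*(-12*y - 6) + 4*y^2 - 6*y - 4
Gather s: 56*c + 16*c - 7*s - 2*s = 72*c - 9*s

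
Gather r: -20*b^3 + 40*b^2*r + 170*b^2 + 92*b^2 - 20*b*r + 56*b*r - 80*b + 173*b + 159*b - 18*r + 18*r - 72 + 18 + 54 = -20*b^3 + 262*b^2 + 252*b + r*(40*b^2 + 36*b)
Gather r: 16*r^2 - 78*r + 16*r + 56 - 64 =16*r^2 - 62*r - 8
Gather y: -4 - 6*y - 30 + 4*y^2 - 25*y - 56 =4*y^2 - 31*y - 90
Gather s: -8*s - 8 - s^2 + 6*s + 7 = -s^2 - 2*s - 1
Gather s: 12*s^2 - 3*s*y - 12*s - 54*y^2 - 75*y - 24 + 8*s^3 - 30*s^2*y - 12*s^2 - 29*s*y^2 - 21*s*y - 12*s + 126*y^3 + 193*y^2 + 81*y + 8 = 8*s^3 - 30*s^2*y + s*(-29*y^2 - 24*y - 24) + 126*y^3 + 139*y^2 + 6*y - 16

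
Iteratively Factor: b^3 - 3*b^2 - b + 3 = (b + 1)*(b^2 - 4*b + 3) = (b - 3)*(b + 1)*(b - 1)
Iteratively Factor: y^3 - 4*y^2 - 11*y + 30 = (y + 3)*(y^2 - 7*y + 10) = (y - 5)*(y + 3)*(y - 2)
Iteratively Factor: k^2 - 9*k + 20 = (k - 4)*(k - 5)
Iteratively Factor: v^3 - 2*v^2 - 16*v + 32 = (v + 4)*(v^2 - 6*v + 8) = (v - 2)*(v + 4)*(v - 4)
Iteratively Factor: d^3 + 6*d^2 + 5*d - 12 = (d + 4)*(d^2 + 2*d - 3) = (d + 3)*(d + 4)*(d - 1)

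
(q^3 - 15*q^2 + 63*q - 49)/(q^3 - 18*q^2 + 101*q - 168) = (q^2 - 8*q + 7)/(q^2 - 11*q + 24)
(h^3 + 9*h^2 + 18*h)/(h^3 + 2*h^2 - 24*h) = (h + 3)/(h - 4)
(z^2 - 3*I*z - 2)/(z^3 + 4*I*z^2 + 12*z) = (z - I)/(z*(z + 6*I))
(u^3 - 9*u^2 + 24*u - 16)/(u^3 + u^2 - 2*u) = (u^2 - 8*u + 16)/(u*(u + 2))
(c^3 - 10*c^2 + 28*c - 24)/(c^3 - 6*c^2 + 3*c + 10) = (c^2 - 8*c + 12)/(c^2 - 4*c - 5)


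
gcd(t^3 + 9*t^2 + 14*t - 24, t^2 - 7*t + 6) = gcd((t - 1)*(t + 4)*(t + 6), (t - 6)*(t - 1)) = t - 1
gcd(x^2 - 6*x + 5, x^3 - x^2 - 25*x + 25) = x^2 - 6*x + 5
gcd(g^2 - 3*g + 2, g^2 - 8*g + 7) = g - 1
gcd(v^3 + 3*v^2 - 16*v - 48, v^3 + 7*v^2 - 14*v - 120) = v - 4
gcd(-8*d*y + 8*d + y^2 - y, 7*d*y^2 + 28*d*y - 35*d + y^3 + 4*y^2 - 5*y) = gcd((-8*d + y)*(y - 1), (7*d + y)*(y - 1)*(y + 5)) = y - 1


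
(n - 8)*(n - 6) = n^2 - 14*n + 48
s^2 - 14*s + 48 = (s - 8)*(s - 6)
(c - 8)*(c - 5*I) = c^2 - 8*c - 5*I*c + 40*I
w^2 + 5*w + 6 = (w + 2)*(w + 3)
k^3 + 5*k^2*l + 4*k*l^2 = k*(k + l)*(k + 4*l)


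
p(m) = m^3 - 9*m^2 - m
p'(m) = 3*m^2 - 18*m - 1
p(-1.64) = -26.98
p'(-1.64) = 36.59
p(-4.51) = -270.28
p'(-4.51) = 141.20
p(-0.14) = -0.04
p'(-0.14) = 1.58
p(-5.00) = -345.00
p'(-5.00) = 164.00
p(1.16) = -11.71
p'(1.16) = -17.84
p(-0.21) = -0.20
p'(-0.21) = 2.91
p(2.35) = -39.07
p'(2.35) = -26.73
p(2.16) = -34.07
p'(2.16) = -25.88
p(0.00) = 0.00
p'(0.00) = -1.00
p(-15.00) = -5385.00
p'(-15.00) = 944.00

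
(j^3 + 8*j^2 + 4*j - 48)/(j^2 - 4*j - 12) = (-j^3 - 8*j^2 - 4*j + 48)/(-j^2 + 4*j + 12)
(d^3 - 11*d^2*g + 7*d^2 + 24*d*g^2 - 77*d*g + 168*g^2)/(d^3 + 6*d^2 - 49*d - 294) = (d^2 - 11*d*g + 24*g^2)/(d^2 - d - 42)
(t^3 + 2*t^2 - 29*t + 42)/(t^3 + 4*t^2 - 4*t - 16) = (t^2 + 4*t - 21)/(t^2 + 6*t + 8)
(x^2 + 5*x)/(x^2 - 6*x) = (x + 5)/(x - 6)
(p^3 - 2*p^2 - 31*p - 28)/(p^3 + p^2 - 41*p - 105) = (p^2 + 5*p + 4)/(p^2 + 8*p + 15)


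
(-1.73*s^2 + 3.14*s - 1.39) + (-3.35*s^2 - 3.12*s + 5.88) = -5.08*s^2 + 0.02*s + 4.49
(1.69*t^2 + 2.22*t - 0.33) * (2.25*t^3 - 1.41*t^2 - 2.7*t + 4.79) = 3.8025*t^5 + 2.6121*t^4 - 8.4357*t^3 + 2.5664*t^2 + 11.5248*t - 1.5807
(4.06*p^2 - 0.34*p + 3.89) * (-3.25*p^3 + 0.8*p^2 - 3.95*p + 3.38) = -13.195*p^5 + 4.353*p^4 - 28.9515*p^3 + 18.1778*p^2 - 16.5147*p + 13.1482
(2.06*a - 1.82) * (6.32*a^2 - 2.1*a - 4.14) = 13.0192*a^3 - 15.8284*a^2 - 4.7064*a + 7.5348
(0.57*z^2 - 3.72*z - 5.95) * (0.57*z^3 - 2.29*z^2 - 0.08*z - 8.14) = 0.3249*z^5 - 3.4257*z^4 + 5.0817*z^3 + 9.2833*z^2 + 30.7568*z + 48.433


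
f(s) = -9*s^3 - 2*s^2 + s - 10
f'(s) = -27*s^2 - 4*s + 1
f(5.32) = -1416.40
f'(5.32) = -784.44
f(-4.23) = 631.17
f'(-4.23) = -465.19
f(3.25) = -336.83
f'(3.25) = -297.19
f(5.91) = -1931.77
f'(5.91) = -965.70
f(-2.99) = 209.71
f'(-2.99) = -228.42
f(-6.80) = 2720.61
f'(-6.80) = -1220.28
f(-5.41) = 1351.12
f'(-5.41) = -767.60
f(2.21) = -114.70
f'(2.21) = -139.71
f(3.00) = -268.00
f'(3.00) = -254.00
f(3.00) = -268.00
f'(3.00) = -254.00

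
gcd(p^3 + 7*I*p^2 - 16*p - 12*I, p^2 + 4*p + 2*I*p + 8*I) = p + 2*I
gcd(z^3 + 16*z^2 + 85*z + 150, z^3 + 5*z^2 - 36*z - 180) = z^2 + 11*z + 30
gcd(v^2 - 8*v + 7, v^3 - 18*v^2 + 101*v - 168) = v - 7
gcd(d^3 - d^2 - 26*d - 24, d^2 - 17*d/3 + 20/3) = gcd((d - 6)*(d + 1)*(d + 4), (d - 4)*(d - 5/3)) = 1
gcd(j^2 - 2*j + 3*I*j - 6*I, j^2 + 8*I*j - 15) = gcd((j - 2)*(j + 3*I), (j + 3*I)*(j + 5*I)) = j + 3*I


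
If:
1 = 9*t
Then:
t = 1/9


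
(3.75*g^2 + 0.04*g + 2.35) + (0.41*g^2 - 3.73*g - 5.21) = 4.16*g^2 - 3.69*g - 2.86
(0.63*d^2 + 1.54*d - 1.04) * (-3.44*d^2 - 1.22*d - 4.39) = -2.1672*d^4 - 6.0662*d^3 - 1.0669*d^2 - 5.4918*d + 4.5656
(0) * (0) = 0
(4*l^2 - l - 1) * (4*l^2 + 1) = 16*l^4 - 4*l^3 - l - 1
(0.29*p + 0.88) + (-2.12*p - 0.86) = 0.02 - 1.83*p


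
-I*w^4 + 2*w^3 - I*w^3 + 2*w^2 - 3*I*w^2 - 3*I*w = w*(w - I)*(w + 3*I)*(-I*w - I)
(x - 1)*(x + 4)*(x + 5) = x^3 + 8*x^2 + 11*x - 20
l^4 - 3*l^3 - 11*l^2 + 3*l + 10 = (l - 5)*(l - 1)*(l + 1)*(l + 2)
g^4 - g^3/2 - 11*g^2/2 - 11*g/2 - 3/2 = (g - 3)*(g + 1/2)*(g + 1)^2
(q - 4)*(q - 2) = q^2 - 6*q + 8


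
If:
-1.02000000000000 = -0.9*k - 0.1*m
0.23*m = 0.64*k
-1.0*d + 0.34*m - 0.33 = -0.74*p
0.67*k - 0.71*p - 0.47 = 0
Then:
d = 0.60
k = 0.87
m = 2.41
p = 0.15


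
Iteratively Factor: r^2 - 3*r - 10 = (r + 2)*(r - 5)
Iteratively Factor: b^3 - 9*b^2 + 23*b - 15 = (b - 1)*(b^2 - 8*b + 15) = (b - 5)*(b - 1)*(b - 3)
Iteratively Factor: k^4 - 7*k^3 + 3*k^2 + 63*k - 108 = (k - 4)*(k^3 - 3*k^2 - 9*k + 27) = (k - 4)*(k + 3)*(k^2 - 6*k + 9) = (k - 4)*(k - 3)*(k + 3)*(k - 3)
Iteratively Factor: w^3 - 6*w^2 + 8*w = (w - 4)*(w^2 - 2*w) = w*(w - 4)*(w - 2)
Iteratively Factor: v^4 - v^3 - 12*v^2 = (v + 3)*(v^3 - 4*v^2) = v*(v + 3)*(v^2 - 4*v) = v^2*(v + 3)*(v - 4)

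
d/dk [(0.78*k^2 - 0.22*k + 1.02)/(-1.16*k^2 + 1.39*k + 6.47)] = (0.829*k^2 + 12.4596*k - 2.8412)/(1.3456*k^4 - 3.2248*k^3 - 13.0783*k^2 + 17.9866*k + 41.8609)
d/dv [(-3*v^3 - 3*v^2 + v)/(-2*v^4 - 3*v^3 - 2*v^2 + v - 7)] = (-6*v^6 - 12*v^5 + 3*v^4 + 62*v^2 + 42*v - 7)/(4*v^8 + 12*v^7 + 17*v^6 + 8*v^5 + 26*v^4 + 38*v^3 + 29*v^2 - 14*v + 49)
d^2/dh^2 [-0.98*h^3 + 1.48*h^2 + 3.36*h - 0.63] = 2.96 - 5.88*h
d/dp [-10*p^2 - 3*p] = -20*p - 3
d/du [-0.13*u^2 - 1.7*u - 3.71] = -0.26*u - 1.7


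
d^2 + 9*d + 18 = (d + 3)*(d + 6)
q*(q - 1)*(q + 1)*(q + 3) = q^4 + 3*q^3 - q^2 - 3*q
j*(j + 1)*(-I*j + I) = -I*j^3 + I*j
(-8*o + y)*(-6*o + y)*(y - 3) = 48*o^2*y - 144*o^2 - 14*o*y^2 + 42*o*y + y^3 - 3*y^2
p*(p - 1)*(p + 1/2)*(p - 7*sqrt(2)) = p^4 - 7*sqrt(2)*p^3 - p^3/2 - p^2/2 + 7*sqrt(2)*p^2/2 + 7*sqrt(2)*p/2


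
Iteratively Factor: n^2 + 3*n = (n + 3)*(n)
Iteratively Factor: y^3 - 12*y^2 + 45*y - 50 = (y - 2)*(y^2 - 10*y + 25) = (y - 5)*(y - 2)*(y - 5)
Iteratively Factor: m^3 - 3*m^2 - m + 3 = (m - 1)*(m^2 - 2*m - 3) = (m - 3)*(m - 1)*(m + 1)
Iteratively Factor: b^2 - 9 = (b - 3)*(b + 3)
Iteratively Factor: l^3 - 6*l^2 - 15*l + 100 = (l + 4)*(l^2 - 10*l + 25) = (l - 5)*(l + 4)*(l - 5)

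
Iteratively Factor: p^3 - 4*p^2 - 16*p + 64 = (p - 4)*(p^2 - 16) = (p - 4)*(p + 4)*(p - 4)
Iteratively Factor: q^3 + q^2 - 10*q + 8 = (q - 2)*(q^2 + 3*q - 4) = (q - 2)*(q - 1)*(q + 4)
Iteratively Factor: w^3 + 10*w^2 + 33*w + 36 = (w + 3)*(w^2 + 7*w + 12) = (w + 3)*(w + 4)*(w + 3)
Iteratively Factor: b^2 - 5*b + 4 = (b - 4)*(b - 1)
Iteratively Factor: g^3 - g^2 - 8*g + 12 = (g - 2)*(g^2 + g - 6) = (g - 2)*(g + 3)*(g - 2)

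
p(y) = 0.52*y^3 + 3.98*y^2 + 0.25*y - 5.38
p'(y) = 1.56*y^2 + 7.96*y + 0.25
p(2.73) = 35.55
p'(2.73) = 33.61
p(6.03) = 254.86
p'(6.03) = 104.97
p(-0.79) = -3.35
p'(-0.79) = -5.06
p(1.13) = 0.73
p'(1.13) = 11.24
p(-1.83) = 4.30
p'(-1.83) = -9.09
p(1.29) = 2.68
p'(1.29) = 13.11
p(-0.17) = -5.31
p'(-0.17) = -1.06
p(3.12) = 49.94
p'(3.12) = 40.27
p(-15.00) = -868.63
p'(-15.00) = 231.85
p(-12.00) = -333.82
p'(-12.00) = 129.37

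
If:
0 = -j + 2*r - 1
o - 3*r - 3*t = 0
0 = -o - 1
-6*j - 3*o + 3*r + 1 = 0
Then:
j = 11/9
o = -1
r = 10/9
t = -13/9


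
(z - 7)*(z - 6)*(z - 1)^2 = z^4 - 15*z^3 + 69*z^2 - 97*z + 42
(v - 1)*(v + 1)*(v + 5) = v^3 + 5*v^2 - v - 5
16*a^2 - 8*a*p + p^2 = (-4*a + p)^2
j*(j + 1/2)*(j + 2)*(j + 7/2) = j^4 + 6*j^3 + 39*j^2/4 + 7*j/2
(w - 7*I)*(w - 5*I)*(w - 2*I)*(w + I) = w^4 - 13*I*w^3 - 45*w^2 + 11*I*w - 70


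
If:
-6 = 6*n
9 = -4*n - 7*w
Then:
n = -1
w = -5/7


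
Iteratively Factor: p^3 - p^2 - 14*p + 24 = (p - 2)*(p^2 + p - 12) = (p - 3)*(p - 2)*(p + 4)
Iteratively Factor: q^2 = (q)*(q)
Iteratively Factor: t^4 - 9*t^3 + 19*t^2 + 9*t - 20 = (t + 1)*(t^3 - 10*t^2 + 29*t - 20) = (t - 5)*(t + 1)*(t^2 - 5*t + 4) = (t - 5)*(t - 1)*(t + 1)*(t - 4)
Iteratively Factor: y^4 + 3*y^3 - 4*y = (y)*(y^3 + 3*y^2 - 4) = y*(y + 2)*(y^2 + y - 2) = y*(y - 1)*(y + 2)*(y + 2)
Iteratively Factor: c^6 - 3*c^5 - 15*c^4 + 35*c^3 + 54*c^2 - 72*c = (c - 1)*(c^5 - 2*c^4 - 17*c^3 + 18*c^2 + 72*c) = (c - 3)*(c - 1)*(c^4 + c^3 - 14*c^2 - 24*c) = (c - 4)*(c - 3)*(c - 1)*(c^3 + 5*c^2 + 6*c) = (c - 4)*(c - 3)*(c - 1)*(c + 3)*(c^2 + 2*c) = (c - 4)*(c - 3)*(c - 1)*(c + 2)*(c + 3)*(c)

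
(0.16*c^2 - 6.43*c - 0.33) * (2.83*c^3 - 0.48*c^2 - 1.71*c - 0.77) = 0.4528*c^5 - 18.2737*c^4 + 1.8789*c^3 + 11.0305*c^2 + 5.5154*c + 0.2541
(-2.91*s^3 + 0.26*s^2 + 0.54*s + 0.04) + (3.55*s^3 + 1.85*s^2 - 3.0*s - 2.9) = 0.64*s^3 + 2.11*s^2 - 2.46*s - 2.86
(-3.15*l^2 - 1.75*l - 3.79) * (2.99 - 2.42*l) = 7.623*l^3 - 5.1835*l^2 + 3.9393*l - 11.3321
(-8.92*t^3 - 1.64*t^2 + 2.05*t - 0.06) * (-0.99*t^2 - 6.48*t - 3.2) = 8.8308*t^5 + 59.4252*t^4 + 37.1417*t^3 - 7.9766*t^2 - 6.1712*t + 0.192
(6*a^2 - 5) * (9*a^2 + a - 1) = 54*a^4 + 6*a^3 - 51*a^2 - 5*a + 5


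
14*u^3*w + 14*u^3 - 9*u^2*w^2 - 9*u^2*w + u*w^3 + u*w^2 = (-7*u + w)*(-2*u + w)*(u*w + u)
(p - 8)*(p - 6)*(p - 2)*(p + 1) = p^4 - 15*p^3 + 60*p^2 - 20*p - 96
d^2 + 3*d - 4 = (d - 1)*(d + 4)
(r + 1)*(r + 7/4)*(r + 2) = r^3 + 19*r^2/4 + 29*r/4 + 7/2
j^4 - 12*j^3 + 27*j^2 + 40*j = j*(j - 8)*(j - 5)*(j + 1)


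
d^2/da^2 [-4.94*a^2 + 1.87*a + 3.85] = -9.88000000000000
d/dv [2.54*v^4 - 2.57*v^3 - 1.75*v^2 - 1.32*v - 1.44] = 10.16*v^3 - 7.71*v^2 - 3.5*v - 1.32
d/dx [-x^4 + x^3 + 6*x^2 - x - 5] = -4*x^3 + 3*x^2 + 12*x - 1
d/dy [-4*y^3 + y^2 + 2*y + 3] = -12*y^2 + 2*y + 2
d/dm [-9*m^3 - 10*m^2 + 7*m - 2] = -27*m^2 - 20*m + 7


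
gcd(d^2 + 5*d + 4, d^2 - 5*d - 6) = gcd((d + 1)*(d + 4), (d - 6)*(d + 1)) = d + 1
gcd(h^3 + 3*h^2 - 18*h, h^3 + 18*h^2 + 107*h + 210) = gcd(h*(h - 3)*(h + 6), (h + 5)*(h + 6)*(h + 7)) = h + 6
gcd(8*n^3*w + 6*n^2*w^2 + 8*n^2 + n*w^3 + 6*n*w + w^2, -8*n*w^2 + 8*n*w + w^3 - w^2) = 1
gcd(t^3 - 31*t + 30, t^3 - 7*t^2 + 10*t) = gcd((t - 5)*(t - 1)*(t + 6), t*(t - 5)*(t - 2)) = t - 5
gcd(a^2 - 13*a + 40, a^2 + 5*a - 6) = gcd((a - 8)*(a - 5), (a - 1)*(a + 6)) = 1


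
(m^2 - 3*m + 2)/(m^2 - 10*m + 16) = (m - 1)/(m - 8)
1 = 1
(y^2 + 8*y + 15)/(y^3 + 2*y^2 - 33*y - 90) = 1/(y - 6)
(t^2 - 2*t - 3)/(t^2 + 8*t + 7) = (t - 3)/(t + 7)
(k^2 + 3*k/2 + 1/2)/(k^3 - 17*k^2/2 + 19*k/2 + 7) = (k + 1)/(k^2 - 9*k + 14)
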